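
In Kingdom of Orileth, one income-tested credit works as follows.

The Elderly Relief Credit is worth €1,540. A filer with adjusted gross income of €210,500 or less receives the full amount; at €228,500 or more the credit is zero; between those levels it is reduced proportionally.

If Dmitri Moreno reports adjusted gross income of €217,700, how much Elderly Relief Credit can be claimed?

Elderly Relief Credit: €217,700 is €7,200 into a €18,000 phase-out range, leaving 10,800/18,000 of the credit: €1,540 × 10,800/18,000 = €924.

€924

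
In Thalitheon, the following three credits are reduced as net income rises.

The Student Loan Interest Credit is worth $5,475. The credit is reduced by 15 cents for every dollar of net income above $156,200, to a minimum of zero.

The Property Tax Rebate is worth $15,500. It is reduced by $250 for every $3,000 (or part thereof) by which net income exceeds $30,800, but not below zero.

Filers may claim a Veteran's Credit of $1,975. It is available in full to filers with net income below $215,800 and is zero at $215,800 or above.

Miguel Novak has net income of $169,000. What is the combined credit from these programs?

$9,280

Student Loan Interest Credit: 15% of the $12,800 excess over $156,200 is $1,920; credit = $5,475 − $1,920 = $3,555.
Property Tax Rebate: income exceeds $30,800 by $138,200, which is 47 full-or-partial $3,000 increments; reduction = 47 × $250 = $11,750, leaving $3,750.
Veteran's Credit: $169,000 is below the $215,800 cutoff, so the full $1,975 applies.
Total: $3,555 + $3,750 + $1,975 = $9,280.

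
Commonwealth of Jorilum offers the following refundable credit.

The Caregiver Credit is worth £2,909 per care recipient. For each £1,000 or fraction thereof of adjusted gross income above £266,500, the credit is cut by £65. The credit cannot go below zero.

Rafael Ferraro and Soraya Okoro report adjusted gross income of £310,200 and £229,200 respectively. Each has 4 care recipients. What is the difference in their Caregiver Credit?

£2,860

Rafael (£310,200): Caregiver Credit: base = 4 × £2,909 = £11,636. income exceeds £266,500 by £43,700, which is 44 full-or-partial £1,000 increments; reduction = 44 × £65 = £2,860, leaving £8,776.
Soraya (£229,200): Caregiver Credit: base = 4 × £2,909 = £11,636. £229,200 is at or below the £266,500 threshold, so the full £11,636 applies.
Difference: |£8,776 − £11,636| = £2,860.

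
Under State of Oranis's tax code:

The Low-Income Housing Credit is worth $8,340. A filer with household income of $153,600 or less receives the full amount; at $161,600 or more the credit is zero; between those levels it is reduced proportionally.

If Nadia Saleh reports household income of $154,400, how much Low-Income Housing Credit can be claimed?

$7,506

Low-Income Housing Credit: $154,400 is $800 into a $8,000 phase-out range, leaving 7,200/8,000 of the credit: $8,340 × 7,200/8,000 = $7,506.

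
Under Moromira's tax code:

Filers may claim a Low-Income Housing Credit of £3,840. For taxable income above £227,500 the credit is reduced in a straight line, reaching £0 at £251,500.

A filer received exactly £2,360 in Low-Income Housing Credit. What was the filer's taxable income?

£2,360 is 2,360/3,840 of the full £3,840, so 1,480/3,840 of the £24,000 range has been used: income = £227,500 + £24,000 × 1,480/3,840 = £236,750.

£236,750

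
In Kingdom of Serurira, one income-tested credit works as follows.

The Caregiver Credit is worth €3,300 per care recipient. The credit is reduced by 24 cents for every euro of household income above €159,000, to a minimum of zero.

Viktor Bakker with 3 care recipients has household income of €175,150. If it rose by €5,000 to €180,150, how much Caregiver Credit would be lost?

At €175,150 — base = 3 × €3,300 = €9,900. 24% of the €16,150 excess over €159,000 is €3,876; credit = €9,900 − €3,876 = €6,024.
At €180,150 — base = 3 × €3,300 = €9,900. 24% of the €21,150 excess over €159,000 is €5,076; credit = €9,900 − €5,076 = €4,824.
Lost: €6,024 − €4,824 = €1,200.

€1,200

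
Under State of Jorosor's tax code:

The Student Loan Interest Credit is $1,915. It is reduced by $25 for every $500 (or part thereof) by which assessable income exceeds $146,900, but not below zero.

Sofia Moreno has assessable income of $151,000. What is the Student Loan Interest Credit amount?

Student Loan Interest Credit: income exceeds $146,900 by $4,100, which is 9 full-or-partial $500 increments; reduction = 9 × $25 = $225, leaving $1,690.

$1,690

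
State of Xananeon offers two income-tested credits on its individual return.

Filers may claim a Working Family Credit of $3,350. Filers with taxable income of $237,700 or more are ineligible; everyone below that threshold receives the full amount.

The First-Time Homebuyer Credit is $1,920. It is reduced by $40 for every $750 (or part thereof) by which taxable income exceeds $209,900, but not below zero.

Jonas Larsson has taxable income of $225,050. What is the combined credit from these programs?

Working Family Credit: $225,050 is below the $237,700 cutoff, so the full $3,350 applies.
First-Time Homebuyer Credit: income exceeds $209,900 by $15,150, which is 21 full-or-partial $750 increments; reduction = 21 × $40 = $840, leaving $1,080.
Total: $3,350 + $1,080 = $4,430.

$4,430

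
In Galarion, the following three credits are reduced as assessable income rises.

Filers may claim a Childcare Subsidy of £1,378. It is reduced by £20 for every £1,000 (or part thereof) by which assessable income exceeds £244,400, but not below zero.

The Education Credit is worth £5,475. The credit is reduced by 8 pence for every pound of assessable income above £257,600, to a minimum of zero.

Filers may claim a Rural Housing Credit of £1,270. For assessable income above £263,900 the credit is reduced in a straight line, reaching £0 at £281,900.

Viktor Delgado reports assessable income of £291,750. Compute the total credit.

£3,161

Childcare Subsidy: income exceeds £244,400 by £47,350, which is 48 full-or-partial £1,000 increments; reduction = 48 × £20 = £960, leaving £418.
Education Credit: 8% of the £34,150 excess over £257,600 is £2,732; credit = £5,475 − £2,732 = £2,743.
Rural Housing Credit: £291,750 is at or above £281,900, so the credit is £0.
Total: £418 + £2,743 + £0 = £3,161.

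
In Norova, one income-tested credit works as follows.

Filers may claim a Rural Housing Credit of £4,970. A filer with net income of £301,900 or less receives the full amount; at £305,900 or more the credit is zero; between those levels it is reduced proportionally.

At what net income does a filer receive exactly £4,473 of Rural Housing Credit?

£4,473 is 4,473/4,970 of the full £4,970, so 497/4,970 of the £4,000 range has been used: income = £301,900 + £4,000 × 497/4,970 = £302,300.

£302,300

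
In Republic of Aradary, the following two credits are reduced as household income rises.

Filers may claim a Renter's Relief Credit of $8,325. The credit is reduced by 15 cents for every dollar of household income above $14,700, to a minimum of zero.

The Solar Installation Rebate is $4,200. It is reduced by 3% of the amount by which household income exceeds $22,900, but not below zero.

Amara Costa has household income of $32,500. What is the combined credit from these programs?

$9,567

Renter's Relief Credit: 15% of the $17,800 excess over $14,700 is $2,670; credit = $8,325 − $2,670 = $5,655.
Solar Installation Rebate: 3% of the $9,600 excess over $22,900 is $288; credit = $4,200 − $288 = $3,912.
Total: $5,655 + $3,912 = $9,567.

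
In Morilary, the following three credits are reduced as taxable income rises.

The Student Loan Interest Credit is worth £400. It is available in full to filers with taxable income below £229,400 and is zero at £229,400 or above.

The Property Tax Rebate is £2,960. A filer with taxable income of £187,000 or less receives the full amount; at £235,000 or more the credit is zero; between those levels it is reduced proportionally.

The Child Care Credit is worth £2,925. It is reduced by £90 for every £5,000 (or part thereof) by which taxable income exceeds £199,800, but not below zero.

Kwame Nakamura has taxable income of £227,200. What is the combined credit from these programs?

Student Loan Interest Credit: £227,200 is below the £229,400 cutoff, so the full £400 applies.
Property Tax Rebate: £227,200 is £40,200 into a £48,000 phase-out range, leaving 7,800/48,000 of the credit: £2,960 × 7,800/48,000 = £481.
Child Care Credit: income exceeds £199,800 by £27,400, which is 6 full-or-partial £5,000 increments; reduction = 6 × £90 = £540, leaving £2,385.
Total: £400 + £481 + £2,385 = £3,266.

£3,266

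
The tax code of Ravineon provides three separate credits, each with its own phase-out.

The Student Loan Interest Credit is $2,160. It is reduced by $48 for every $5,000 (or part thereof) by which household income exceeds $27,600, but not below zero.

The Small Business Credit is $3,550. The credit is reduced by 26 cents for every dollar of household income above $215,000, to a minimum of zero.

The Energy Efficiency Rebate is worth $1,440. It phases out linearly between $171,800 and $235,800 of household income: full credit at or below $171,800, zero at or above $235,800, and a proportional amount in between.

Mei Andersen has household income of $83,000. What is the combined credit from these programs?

Student Loan Interest Credit: income exceeds $27,600 by $55,400, which is 12 full-or-partial $5,000 increments; reduction = 12 × $48 = $576, leaving $1,584.
Small Business Credit: $83,000 is at or below the $215,000 threshold, so the full $3,550 applies.
Energy Efficiency Rebate: $83,000 is at or below the $171,800 threshold, so the full $1,440 applies.
Total: $1,584 + $3,550 + $1,440 = $6,574.

$6,574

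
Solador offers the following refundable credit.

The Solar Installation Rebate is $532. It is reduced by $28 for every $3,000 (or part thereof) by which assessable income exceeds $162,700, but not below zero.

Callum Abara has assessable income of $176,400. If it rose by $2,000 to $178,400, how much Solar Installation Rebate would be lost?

At $176,400 — income exceeds $162,700 by $13,700, which is 5 full-or-partial $3,000 increments; reduction = 5 × $28 = $140, leaving $392.
At $178,400 — income exceeds $162,700 by $15,700, which is 6 full-or-partial $3,000 increments; reduction = 6 × $28 = $168, leaving $364.
Lost: $392 − $364 = $28.

$28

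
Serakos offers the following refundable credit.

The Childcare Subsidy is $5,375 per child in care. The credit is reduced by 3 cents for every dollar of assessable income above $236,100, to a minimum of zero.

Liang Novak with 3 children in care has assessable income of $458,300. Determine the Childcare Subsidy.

Childcare Subsidy: base = 3 × $5,375 = $16,125. 3% of the $222,200 excess over $236,100 is $6,666; credit = $16,125 − $6,666 = $9,459.

$9,459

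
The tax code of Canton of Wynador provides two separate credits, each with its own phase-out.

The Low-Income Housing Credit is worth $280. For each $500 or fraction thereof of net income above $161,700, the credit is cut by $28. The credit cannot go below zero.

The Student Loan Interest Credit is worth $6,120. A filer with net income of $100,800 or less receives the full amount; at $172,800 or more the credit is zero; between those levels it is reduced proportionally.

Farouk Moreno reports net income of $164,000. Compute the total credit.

$888

Low-Income Housing Credit: income exceeds $161,700 by $2,300, which is 5 full-or-partial $500 increments; reduction = 5 × $28 = $140, leaving $140.
Student Loan Interest Credit: $164,000 is $63,200 into a $72,000 phase-out range, leaving 8,800/72,000 of the credit: $6,120 × 8,800/72,000 = $748.
Total: $140 + $748 = $888.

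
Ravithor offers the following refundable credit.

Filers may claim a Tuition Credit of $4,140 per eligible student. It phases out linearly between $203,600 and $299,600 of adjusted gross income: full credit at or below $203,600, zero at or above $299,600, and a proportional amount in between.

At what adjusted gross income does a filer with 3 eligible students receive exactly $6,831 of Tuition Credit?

Full credit = 3 × $4,140 = $12,420.
$6,831 is 6,831/12,420 of the full $12,420, so 5,589/12,420 of the $96,000 range has been used: income = $203,600 + $96,000 × 5,589/12,420 = $246,800.

$246,800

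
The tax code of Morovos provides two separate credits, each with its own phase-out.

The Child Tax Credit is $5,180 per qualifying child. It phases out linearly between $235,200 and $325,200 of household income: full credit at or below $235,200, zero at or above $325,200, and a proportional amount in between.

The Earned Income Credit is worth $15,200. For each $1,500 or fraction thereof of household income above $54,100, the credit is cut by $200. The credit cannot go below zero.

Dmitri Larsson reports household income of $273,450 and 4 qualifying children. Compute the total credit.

Child Tax Credit: base = 4 × $5,180 = $20,720. $273,450 is $38,250 into a $90,000 phase-out range, leaving 51,750/90,000 of the credit: $20,720 × 51,750/90,000 = $11,914.
Earned Income Credit: income exceeds $54,100 by $219,350 → 147 increments × $200 = $29,400 ≥ base, so the credit is $0.
Total: $11,914 + $0 = $11,914.

$11,914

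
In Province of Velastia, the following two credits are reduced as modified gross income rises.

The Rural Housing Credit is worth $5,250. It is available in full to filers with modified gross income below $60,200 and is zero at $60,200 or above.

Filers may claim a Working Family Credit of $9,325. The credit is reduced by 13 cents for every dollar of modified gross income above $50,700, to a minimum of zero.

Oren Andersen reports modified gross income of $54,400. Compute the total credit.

Rural Housing Credit: $54,400 is below the $60,200 cutoff, so the full $5,250 applies.
Working Family Credit: 13% of the $3,700 excess over $50,700 is $481; credit = $9,325 − $481 = $8,844.
Total: $5,250 + $8,844 = $14,094.

$14,094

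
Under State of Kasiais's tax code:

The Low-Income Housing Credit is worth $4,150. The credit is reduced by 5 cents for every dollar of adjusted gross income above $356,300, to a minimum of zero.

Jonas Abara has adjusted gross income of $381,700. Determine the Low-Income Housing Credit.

$2,880

Low-Income Housing Credit: 5% of the $25,400 excess over $356,300 is $1,270; credit = $4,150 − $1,270 = $2,880.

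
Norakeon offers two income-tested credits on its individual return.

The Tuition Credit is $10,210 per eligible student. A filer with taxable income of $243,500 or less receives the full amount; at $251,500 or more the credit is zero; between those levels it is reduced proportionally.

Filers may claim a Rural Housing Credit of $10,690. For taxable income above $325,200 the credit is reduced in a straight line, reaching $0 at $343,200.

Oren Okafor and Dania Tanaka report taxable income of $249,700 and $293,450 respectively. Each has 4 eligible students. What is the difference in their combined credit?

$9,189

Oren ($249,700): Tuition Credit: base = 4 × $10,210 = $40,840. $249,700 is $6,200 into a $8,000 phase-out range, leaving 1,800/8,000 of the credit: $40,840 × 1,800/8,000 = $9,189. Rural Housing Credit: $249,700 is at or below the $325,200 threshold, so the full $10,690 applies. total $9,189 + $10,690 = $19,879
Dania ($293,450): Tuition Credit: base = 4 × $10,210 = $40,840. $293,450 is at or above $251,500, so the credit is $0. Rural Housing Credit: $293,450 is at or below the $325,200 threshold, so the full $10,690 applies. total $0 + $10,690 = $10,690
Difference: |$19,879 − $10,690| = $9,189.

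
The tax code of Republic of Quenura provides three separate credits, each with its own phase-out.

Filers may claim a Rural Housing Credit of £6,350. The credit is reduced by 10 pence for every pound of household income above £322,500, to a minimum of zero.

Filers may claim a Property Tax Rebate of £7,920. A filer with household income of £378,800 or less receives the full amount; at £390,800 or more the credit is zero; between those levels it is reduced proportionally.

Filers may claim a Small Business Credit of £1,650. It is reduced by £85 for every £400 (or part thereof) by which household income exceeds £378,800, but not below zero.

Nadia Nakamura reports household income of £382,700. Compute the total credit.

Rural Housing Credit: 10% of the £60,200 excess over £322,500 is £6,020; credit = £6,350 − £6,020 = £330.
Property Tax Rebate: £382,700 is £3,900 into a £12,000 phase-out range, leaving 8,100/12,000 of the credit: £7,920 × 8,100/12,000 = £5,346.
Small Business Credit: income exceeds £378,800 by £3,900, which is 10 full-or-partial £400 increments; reduction = 10 × £85 = £850, leaving £800.
Total: £330 + £5,346 + £800 = £6,476.

£6,476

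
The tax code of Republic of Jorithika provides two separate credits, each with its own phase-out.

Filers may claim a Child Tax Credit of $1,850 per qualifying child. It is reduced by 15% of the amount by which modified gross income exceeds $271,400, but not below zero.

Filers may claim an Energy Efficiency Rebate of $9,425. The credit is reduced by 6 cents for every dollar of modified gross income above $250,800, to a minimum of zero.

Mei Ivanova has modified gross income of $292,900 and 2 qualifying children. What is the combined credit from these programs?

Child Tax Credit: base = 2 × $1,850 = $3,700. 15% of the $21,500 excess over $271,400 is $3,225; credit = $3,700 − $3,225 = $475.
Energy Efficiency Rebate: 6% of the $42,100 excess over $250,800 is $2,526; credit = $9,425 − $2,526 = $6,899.
Total: $475 + $6,899 = $7,374.

$7,374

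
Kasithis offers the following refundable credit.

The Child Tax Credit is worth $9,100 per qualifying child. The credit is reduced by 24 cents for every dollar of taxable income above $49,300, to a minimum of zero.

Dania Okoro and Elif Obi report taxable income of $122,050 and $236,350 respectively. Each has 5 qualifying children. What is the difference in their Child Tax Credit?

$27,432

Dania ($122,050): Child Tax Credit: base = 5 × $9,100 = $45,500. 24% of the $72,750 excess over $49,300 is $17,460; credit = $45,500 − $17,460 = $28,040.
Elif ($236,350): Child Tax Credit: base = 5 × $9,100 = $45,500. 24% of the $187,050 excess over $49,300 is $44,892; credit = $45,500 − $44,892 = $608.
Difference: |$28,040 − $608| = $27,432.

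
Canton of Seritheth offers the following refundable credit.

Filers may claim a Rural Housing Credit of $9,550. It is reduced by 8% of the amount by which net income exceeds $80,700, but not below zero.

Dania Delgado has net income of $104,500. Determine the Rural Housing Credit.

Rural Housing Credit: 8% of the $23,800 excess over $80,700 is $1,904; credit = $9,550 − $1,904 = $7,646.

$7,646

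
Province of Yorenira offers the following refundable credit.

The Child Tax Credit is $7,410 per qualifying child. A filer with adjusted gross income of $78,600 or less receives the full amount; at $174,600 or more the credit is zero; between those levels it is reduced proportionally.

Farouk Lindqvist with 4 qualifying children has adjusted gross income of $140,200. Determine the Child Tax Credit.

Child Tax Credit: base = 4 × $7,410 = $29,640. $140,200 is $61,600 into a $96,000 phase-out range, leaving 34,400/96,000 of the credit: $29,640 × 34,400/96,000 = $10,621.

$10,621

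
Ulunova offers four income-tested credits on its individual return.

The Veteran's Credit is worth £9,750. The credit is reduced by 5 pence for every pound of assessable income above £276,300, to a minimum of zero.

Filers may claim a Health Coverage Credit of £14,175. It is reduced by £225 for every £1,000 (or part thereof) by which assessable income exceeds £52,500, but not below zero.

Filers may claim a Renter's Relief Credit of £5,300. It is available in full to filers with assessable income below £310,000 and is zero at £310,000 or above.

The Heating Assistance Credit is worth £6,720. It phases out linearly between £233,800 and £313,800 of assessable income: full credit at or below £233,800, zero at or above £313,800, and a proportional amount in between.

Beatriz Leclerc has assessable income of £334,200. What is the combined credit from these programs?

£6,855

Veteran's Credit: 5% of the £57,900 excess over £276,300 is £2,895; credit = £9,750 − £2,895 = £6,855.
Health Coverage Credit: income exceeds £52,500 by £281,700 → 282 increments × £225 = £63,450 ≥ base, so the credit is £0.
Renter's Relief Credit: £334,200 meets or exceeds the £310,000 cutoff, so the credit is £0.
Heating Assistance Credit: £334,200 is at or above £313,800, so the credit is £0.
Total: £6,855 + £0 + £0 + £0 = £6,855.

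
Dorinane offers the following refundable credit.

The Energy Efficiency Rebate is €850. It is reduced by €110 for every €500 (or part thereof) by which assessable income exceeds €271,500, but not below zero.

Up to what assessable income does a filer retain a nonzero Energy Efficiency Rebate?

€275,000

After 7 increments the reduction is 7 × €110 = €770, leaving €80; one more increment wipes it out. Increment 7 ends at excess 7 × €500 = €3,500, so the highest qualifying income is €271,500 + €3,500 = €275,000.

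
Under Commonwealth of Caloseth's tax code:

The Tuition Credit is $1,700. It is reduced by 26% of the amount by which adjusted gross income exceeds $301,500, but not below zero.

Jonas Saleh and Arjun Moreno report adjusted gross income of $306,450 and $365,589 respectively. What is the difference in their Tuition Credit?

$413

Jonas ($306,450): Tuition Credit: 26% of the $4,950 excess over $301,500 is $1,287; credit = $1,700 − $1,287 = $413.
Arjun ($365,589): Tuition Credit: 26% of the $64,089 excess over $301,500 is $16,663.14 ≥ base, so the credit is $0.
Difference: |$413 − $0| = $413.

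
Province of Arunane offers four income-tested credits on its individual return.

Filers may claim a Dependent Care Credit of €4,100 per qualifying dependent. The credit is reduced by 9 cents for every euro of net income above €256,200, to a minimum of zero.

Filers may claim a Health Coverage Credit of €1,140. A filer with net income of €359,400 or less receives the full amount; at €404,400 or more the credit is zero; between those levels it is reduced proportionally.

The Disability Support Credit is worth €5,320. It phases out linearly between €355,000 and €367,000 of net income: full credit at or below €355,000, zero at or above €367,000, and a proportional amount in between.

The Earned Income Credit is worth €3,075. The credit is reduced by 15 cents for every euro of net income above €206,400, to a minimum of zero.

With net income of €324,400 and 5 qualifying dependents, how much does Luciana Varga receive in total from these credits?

€20,822

Dependent Care Credit: base = 5 × €4,100 = €20,500. 9% of the €68,200 excess over €256,200 is €6,138; credit = €20,500 − €6,138 = €14,362.
Health Coverage Credit: €324,400 is at or below the €359,400 threshold, so the full €1,140 applies.
Disability Support Credit: €324,400 is at or below the €355,000 threshold, so the full €5,320 applies.
Earned Income Credit: 15% of the €118,000 excess over €206,400 is €17,700 ≥ base, so the credit is €0.
Total: €14,362 + €1,140 + €5,320 + €0 = €20,822.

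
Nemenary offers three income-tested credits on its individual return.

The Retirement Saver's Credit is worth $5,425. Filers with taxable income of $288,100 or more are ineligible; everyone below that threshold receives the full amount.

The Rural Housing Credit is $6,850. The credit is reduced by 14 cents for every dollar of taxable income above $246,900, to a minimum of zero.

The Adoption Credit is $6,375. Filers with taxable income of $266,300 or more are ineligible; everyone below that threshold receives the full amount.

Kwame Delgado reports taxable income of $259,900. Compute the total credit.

$16,830

Retirement Saver's Credit: $259,900 is below the $288,100 cutoff, so the full $5,425 applies.
Rural Housing Credit: 14% of the $13,000 excess over $246,900 is $1,820; credit = $6,850 − $1,820 = $5,030.
Adoption Credit: $259,900 is below the $266,300 cutoff, so the full $6,375 applies.
Total: $5,425 + $5,030 + $6,375 = $16,830.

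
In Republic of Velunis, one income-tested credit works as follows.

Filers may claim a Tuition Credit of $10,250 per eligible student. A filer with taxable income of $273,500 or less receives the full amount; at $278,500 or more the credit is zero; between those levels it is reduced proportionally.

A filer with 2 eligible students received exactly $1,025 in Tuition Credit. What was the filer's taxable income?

$278,250

Full credit = 2 × $10,250 = $20,500.
$1,025 is 1,025/20,500 of the full $20,500, so 19,475/20,500 of the $5,000 range has been used: income = $273,500 + $5,000 × 19,475/20,500 = $278,250.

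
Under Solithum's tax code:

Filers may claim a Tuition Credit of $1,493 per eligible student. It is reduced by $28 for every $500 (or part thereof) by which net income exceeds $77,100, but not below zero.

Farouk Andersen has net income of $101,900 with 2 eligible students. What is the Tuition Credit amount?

$1,586

Tuition Credit: base = 2 × $1,493 = $2,986. income exceeds $77,100 by $24,800, which is 50 full-or-partial $500 increments; reduction = 50 × $28 = $1,400, leaving $1,586.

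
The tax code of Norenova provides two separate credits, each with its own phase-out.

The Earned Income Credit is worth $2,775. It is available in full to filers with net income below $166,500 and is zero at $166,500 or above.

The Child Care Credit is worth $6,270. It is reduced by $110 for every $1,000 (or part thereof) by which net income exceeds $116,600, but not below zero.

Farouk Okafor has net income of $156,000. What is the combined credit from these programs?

$4,645

Earned Income Credit: $156,000 is below the $166,500 cutoff, so the full $2,775 applies.
Child Care Credit: income exceeds $116,600 by $39,400, which is 40 full-or-partial $1,000 increments; reduction = 40 × $110 = $4,400, leaving $1,870.
Total: $2,775 + $1,870 = $4,645.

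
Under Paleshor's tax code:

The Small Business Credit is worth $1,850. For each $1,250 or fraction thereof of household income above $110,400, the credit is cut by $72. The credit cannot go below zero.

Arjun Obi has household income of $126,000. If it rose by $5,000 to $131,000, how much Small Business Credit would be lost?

At $126,000 — income exceeds $110,400 by $15,600, which is 13 full-or-partial $1,250 increments; reduction = 13 × $72 = $936, leaving $914.
At $131,000 — income exceeds $110,400 by $20,600, which is 17 full-or-partial $1,250 increments; reduction = 17 × $72 = $1,224, leaving $626.
Lost: $914 − $626 = $288.

$288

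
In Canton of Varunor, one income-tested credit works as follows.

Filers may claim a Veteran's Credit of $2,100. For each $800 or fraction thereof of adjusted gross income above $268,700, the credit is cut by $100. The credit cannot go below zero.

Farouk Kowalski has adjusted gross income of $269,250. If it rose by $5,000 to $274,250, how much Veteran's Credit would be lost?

$600

At $269,250 — income exceeds $268,700 by $550, which is 1 full-or-partial $800 increment; reduction = 1 × $100 = $100, leaving $2,000.
At $274,250 — income exceeds $268,700 by $5,550, which is 7 full-or-partial $800 increments; reduction = 7 × $100 = $700, leaving $1,400.
Lost: $2,000 − $1,400 = $600.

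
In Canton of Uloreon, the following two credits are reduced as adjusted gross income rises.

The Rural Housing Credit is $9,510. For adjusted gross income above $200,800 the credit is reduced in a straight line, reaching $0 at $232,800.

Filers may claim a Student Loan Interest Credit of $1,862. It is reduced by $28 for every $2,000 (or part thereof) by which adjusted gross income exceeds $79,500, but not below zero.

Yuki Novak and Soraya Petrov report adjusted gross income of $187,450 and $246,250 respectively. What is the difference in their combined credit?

$9,860

Yuki ($187,450): Rural Housing Credit: $187,450 is at or below the $200,800 threshold, so the full $9,510 applies. Student Loan Interest Credit: income exceeds $79,500 by $107,950, which is 54 full-or-partial $2,000 increments; reduction = 54 × $28 = $1,512, leaving $350. total $9,510 + $350 = $9,860
Soraya ($246,250): Rural Housing Credit: $246,250 is at or above $232,800, so the credit is $0. Student Loan Interest Credit: income exceeds $79,500 by $166,750 → 84 increments × $28 = $2,352 ≥ base, so the credit is $0. total $0 + $0 = $0
Difference: |$9,860 − $0| = $9,860.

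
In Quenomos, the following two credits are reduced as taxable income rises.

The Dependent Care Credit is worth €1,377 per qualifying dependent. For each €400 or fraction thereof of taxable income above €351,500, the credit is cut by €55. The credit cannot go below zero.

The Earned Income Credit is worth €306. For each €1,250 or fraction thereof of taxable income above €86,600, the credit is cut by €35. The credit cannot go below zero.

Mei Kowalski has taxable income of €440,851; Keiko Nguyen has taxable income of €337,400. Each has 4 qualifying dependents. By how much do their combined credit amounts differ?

Mei (€440,851): Dependent Care Credit: base = 4 × €1,377 = €5,508. income exceeds €351,500 by €89,351 → 224 increments × €55 = €12,320 ≥ base, so the credit is €0. Earned Income Credit: income exceeds €86,600 by €354,251 → 284 increments × €35 = €9,940 ≥ base, so the credit is €0. total €0 + €0 = €0
Keiko (€337,400): Dependent Care Credit: base = 4 × €1,377 = €5,508. €337,400 is at or below the €351,500 threshold, so the full €5,508 applies. Earned Income Credit: income exceeds €86,600 by €250,800 → 201 increments × €35 = €7,035 ≥ base, so the credit is €0. total €5,508 + €0 = €5,508
Difference: |€0 − €5,508| = €5,508.

€5,508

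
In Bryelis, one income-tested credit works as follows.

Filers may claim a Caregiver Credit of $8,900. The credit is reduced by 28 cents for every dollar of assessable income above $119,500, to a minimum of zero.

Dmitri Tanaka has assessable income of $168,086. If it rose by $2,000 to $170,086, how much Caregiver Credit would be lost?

$0

At $168,086 — 28% of the $48,586 excess over $119,500 is $13,604.08 ≥ base, so the credit is $0.
At $170,086 — 28% of the $50,586 excess over $119,500 is $14,164.08 ≥ base, so the credit is $0.
Lost: $0 − $0 = $0.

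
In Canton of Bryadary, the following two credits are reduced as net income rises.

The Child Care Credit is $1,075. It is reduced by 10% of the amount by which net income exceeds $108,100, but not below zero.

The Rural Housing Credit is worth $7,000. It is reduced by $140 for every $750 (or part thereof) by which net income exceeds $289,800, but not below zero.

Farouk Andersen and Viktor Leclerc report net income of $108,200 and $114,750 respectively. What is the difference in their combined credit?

Farouk ($108,200): Child Care Credit: 10% of the $100 excess over $108,100 is $10; credit = $1,075 − $10 = $1,065. Rural Housing Credit: $108,200 is at or below the $289,800 threshold, so the full $7,000 applies. total $1,065 + $7,000 = $8,065
Viktor ($114,750): Child Care Credit: 10% of the $6,650 excess over $108,100 is $665; credit = $1,075 − $665 = $410. Rural Housing Credit: $114,750 is at or below the $289,800 threshold, so the full $7,000 applies. total $410 + $7,000 = $7,410
Difference: |$8,065 − $7,410| = $655.

$655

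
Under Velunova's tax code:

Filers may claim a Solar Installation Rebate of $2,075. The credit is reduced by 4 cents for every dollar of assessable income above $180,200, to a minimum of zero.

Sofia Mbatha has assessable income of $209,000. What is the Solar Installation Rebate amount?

Solar Installation Rebate: 4% of the $28,800 excess over $180,200 is $1,152; credit = $2,075 − $1,152 = $923.

$923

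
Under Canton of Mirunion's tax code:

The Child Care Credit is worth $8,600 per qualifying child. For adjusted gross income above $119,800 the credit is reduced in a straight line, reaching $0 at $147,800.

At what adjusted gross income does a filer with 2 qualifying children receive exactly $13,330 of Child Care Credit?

$126,100

Full credit = 2 × $8,600 = $17,200.
$13,330 is 13,330/17,200 of the full $17,200, so 3,870/17,200 of the $28,000 range has been used: income = $119,800 + $28,000 × 3,870/17,200 = $126,100.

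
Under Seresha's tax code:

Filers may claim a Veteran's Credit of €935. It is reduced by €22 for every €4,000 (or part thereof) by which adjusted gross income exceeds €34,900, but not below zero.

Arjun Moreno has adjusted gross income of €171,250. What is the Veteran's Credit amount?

Veteran's Credit: income exceeds €34,900 by €136,350, which is 35 full-or-partial €4,000 increments; reduction = 35 × €22 = €770, leaving €165.

€165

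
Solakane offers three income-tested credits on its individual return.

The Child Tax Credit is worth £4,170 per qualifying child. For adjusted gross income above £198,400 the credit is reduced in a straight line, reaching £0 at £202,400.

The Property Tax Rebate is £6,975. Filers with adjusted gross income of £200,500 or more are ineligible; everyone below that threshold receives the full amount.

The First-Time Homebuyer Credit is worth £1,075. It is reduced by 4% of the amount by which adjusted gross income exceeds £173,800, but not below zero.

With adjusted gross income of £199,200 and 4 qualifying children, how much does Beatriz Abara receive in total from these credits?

£20,378

Child Tax Credit: base = 4 × £4,170 = £16,680. £199,200 is £800 into a £4,000 phase-out range, leaving 3,200/4,000 of the credit: £16,680 × 3,200/4,000 = £13,344.
Property Tax Rebate: £199,200 is below the £200,500 cutoff, so the full £6,975 applies.
First-Time Homebuyer Credit: 4% of the £25,400 excess over £173,800 is £1,016; credit = £1,075 − £1,016 = £59.
Total: £13,344 + £6,975 + £59 = £20,378.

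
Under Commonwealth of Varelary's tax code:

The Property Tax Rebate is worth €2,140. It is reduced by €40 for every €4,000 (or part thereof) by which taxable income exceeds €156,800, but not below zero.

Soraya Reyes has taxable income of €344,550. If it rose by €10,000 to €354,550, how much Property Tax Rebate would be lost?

At €344,550 — income exceeds €156,800 by €187,750, which is 47 full-or-partial €4,000 increments; reduction = 47 × €40 = €1,880, leaving €260.
At €354,550 — income exceeds €156,800 by €197,750, which is 50 full-or-partial €4,000 increments; reduction = 50 × €40 = €2,000, leaving €140.
Lost: €260 − €140 = €120.

€120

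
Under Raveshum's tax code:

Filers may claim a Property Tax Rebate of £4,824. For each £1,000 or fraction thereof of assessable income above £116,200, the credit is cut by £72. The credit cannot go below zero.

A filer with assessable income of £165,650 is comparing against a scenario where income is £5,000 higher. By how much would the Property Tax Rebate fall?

£360

At £165,650 — income exceeds £116,200 by £49,450, which is 50 full-or-partial £1,000 increments; reduction = 50 × £72 = £3,600, leaving £1,224.
At £170,650 — income exceeds £116,200 by £54,450, which is 55 full-or-partial £1,000 increments; reduction = 55 × £72 = £3,960, leaving £864.
Lost: £1,224 − £864 = £360.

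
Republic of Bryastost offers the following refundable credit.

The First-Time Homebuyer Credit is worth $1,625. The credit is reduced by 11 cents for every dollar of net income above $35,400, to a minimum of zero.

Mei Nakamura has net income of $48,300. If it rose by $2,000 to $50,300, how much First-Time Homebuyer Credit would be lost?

At $48,300 — 11% of the $12,900 excess over $35,400 is $1,419; credit = $1,625 − $1,419 = $206.
At $50,300 — 11% of the $14,900 excess over $35,400 is $1,639 ≥ base, so the credit is $0.
Lost: $206 − $0 = $206.

$206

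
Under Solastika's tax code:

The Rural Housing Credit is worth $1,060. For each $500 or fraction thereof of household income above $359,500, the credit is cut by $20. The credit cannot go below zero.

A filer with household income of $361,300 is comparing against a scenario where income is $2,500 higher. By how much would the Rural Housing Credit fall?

At $361,300 — income exceeds $359,500 by $1,800, which is 4 full-or-partial $500 increments; reduction = 4 × $20 = $80, leaving $980.
At $363,800 — income exceeds $359,500 by $4,300, which is 9 full-or-partial $500 increments; reduction = 9 × $20 = $180, leaving $880.
Lost: $980 − $880 = $100.

$100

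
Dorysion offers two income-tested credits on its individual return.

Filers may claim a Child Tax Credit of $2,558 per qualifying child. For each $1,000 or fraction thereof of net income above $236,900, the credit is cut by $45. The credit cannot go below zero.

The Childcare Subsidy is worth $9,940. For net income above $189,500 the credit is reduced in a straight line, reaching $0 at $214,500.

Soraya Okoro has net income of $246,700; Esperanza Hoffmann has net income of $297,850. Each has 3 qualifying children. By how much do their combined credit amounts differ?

$2,295

Soraya ($246,700): Child Tax Credit: base = 3 × $2,558 = $7,674. income exceeds $236,900 by $9,800, which is 10 full-or-partial $1,000 increments; reduction = 10 × $45 = $450, leaving $7,224. Childcare Subsidy: $246,700 is at or above $214,500, so the credit is $0. total $7,224 + $0 = $7,224
Esperanza ($297,850): Child Tax Credit: base = 3 × $2,558 = $7,674. income exceeds $236,900 by $60,950, which is 61 full-or-partial $1,000 increments; reduction = 61 × $45 = $2,745, leaving $4,929. Childcare Subsidy: $297,850 is at or above $214,500, so the credit is $0. total $4,929 + $0 = $4,929
Difference: |$7,224 − $4,929| = $2,295.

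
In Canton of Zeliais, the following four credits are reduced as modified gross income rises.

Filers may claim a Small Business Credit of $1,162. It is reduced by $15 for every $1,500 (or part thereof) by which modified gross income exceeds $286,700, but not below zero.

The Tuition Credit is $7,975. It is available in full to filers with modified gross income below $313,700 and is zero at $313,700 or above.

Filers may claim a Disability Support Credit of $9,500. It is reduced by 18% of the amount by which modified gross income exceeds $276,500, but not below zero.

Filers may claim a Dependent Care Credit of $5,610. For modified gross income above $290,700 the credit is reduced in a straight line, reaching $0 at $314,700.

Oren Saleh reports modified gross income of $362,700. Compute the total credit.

$397

Small Business Credit: income exceeds $286,700 by $76,000, which is 51 full-or-partial $1,500 increments; reduction = 51 × $15 = $765, leaving $397.
Tuition Credit: $362,700 meets or exceeds the $313,700 cutoff, so the credit is $0.
Disability Support Credit: 18% of the $86,200 excess over $276,500 is $15,516 ≥ base, so the credit is $0.
Dependent Care Credit: $362,700 is at or above $314,700, so the credit is $0.
Total: $397 + $0 + $0 + $0 = $397.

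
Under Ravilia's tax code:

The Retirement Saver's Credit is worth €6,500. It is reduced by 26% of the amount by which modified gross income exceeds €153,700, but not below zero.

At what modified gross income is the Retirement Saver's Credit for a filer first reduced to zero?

€178,700

The credit falls by 26% of each euro above €153,700, so it reaches zero when the excess is €6,500 / 26% = €25,000: income = €153,700 + €25,000 = €178,700.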